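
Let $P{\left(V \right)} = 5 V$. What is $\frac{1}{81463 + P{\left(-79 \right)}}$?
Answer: $\frac{1}{81068} \approx 1.2335 \cdot 10^{-5}$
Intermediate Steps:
$\frac{1}{81463 + P{\left(-79 \right)}} = \frac{1}{81463 + 5 \left(-79\right)} = \frac{1}{81463 - 395} = \frac{1}{81068}$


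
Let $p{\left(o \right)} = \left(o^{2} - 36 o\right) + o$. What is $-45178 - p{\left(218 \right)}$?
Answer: $-85072$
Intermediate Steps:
$p{\left(o \right)} = o^{2} - 35 o$
$-45178 - p{\left(218 \right)} = -45178 - 218 \left(-35 + 218\right) = -45178 - 218 \cdot 183 = -45178 - 39894 = -85072$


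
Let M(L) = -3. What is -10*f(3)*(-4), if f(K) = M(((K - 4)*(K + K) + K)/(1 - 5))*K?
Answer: -360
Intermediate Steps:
f(K) = -3*K
-10*f(3)*(-4) = -(-30)*3*(-4) = -10*(-9)*(-4) = 90*(-4) = -360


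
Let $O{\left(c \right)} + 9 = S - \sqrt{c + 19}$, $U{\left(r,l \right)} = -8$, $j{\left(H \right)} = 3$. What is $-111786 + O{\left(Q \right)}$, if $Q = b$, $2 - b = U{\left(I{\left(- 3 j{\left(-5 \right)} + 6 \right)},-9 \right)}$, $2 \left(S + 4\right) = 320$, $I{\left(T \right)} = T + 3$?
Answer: $-111639 - \sqrt{29} \approx -1.1164 \cdot 10^{5}$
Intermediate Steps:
$I{\left(T \right)} = 3 + T$
$S = 156$ ($S = -4 + \frac{1}{2} \cdot 320 = -4 + 160 = 156$)
$b = 10$ ($b = 2 - -8 = 2 + 8 = 10$)
$Q = 10$
$O{\left(c \right)} = 147 - \sqrt{19 + c}$ ($O{\left(c \right)} = -9 - \left(-156 + \sqrt{c + 19}\right) = -9 - \left(-156 + \sqrt{19 + c}\right) = 147 - \sqrt{19 + c}$)
$-111786 + O{\left(Q \right)} = -111786 + \left(147 - \sqrt{19 + 10}\right) = -111786 + \left(147 - \sqrt{29}\right) = -111639 - \sqrt{29}$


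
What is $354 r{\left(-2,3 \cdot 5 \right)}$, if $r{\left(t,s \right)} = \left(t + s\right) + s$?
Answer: $9912$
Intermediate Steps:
$r{\left(t,s \right)} = t + 2 s$ ($r{\left(t,s \right)} = \left(s + t\right) + s = t + 2 s$)
$354 r{\left(-2,3 \cdot 5 \right)} = 354 \left(-2 + 2 \cdot 3 \cdot 5\right) = 354 \left(-2 + 2 \cdot 15\right) = 354 \left(-2 + 30\right) = 354 \cdot 28 = 9912$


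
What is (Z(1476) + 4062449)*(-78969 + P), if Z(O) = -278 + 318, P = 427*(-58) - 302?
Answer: -422649168093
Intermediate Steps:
P = -25068 (P = -24766 - 302 = -25068)
Z(O) = 40
(Z(1476) + 4062449)*(-78969 + P) = (40 + 4062449)*(-78969 - 25068) = 4062489*(-104037) = -422649168093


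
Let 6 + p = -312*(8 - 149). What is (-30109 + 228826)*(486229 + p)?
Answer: 105362734155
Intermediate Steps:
p = 43986 (p = -6 - 312*(8 - 149) = -6 - 312*(-141) = -6 + 43992 = 43986)
(-30109 + 228826)*(486229 + p) = (-30109 + 228826)*(486229 + 43986) = 198717*530215 = 105362734155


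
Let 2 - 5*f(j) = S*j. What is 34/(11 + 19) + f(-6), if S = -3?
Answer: -31/15 ≈ -2.0667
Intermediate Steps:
f(j) = ⅖ + 3*j/5 (f(j) = ⅖ - (-3)*j/5 = ⅖ + 3*j/5)
34/(11 + 19) + f(-6) = 34/(11 + 19) + (⅖ + (⅗)*(-6)) = 34/30 + (⅖ - 18/5) = (1/30)*34 - 16/5 = 17/15 - 16/5 = -31/15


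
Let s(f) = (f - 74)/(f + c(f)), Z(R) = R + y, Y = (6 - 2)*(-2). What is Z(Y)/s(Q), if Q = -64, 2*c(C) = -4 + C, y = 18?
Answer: 490/69 ≈ 7.1014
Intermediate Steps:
c(C) = -2 + C/2 (c(C) = (-4 + C)/2 = -2 + C/2)
Y = -8 (Y = 4*(-2) = -8)
Z(R) = 18 + R (Z(R) = R + 18 = 18 + R)
s(f) = (-74 + f)/(-2 + 3*f/2) (s(f) = (f - 74)/(f + (-2 + f/2)) = (-74 + f)/(-2 + 3*f/2))
Z(Y)/s(Q) = (18 - 8)/((2*(-74 - 64)/(-4 + 3*(-64)))) = 10/((2*(-138)/(-4 - 192))) = 10/((2*(-138)/(-196))) = 10/((2*(-1/196)*(-138))) = 10/(69/49) = 10*(49/69) = 490/69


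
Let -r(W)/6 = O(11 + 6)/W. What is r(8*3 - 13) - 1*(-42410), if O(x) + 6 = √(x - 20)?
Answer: 466546/11 - 6*I*√3/11 ≈ 42413.0 - 0.94475*I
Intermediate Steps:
O(x) = -6 + √(-20 + x) (O(x) = -6 + √(x - 20) = -6 + √(-20 + x))
r(W) = -6*(-6 + I*√3)/W (r(W) = -6*(-6 + √(-20 + (11 + 6)))/W = -6*(-6 + √(-20 + 17))/W = -6*(-6 + √(-3))/W = -6*(-6 + I*√3)/W)
r(8*3 - 13) - 1*(-42410) = 6*(6 - I*√3)/(8*3 - 13) - 1*(-42410) = 6*(6 - I*√3)/(24 - 13) + 42410 = 6*(6 - I*√3)/11 + 42410 = 6*(1/11)*(6 - I*√3) + 42410 = (36/11 - 6*I*√3/11) + 42410 = 466546/11 - 6*I*√3/11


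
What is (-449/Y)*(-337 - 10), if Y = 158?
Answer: 155803/158 ≈ 986.09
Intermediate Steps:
(-449/Y)*(-337 - 10) = (-449/158)*(-337 - 10) = -449*1/158*(-347) = -449/158*(-347) = 155803/158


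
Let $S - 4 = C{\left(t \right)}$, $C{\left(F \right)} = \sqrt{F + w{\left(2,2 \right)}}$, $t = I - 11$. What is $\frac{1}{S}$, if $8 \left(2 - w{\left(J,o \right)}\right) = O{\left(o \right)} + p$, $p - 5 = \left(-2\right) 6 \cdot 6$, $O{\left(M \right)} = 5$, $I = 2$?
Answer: $\frac{16}{61} - \frac{2 \sqrt{3}}{61} \approx 0.20551$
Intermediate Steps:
$t = -9$ ($t = 2 - 11 = -9$)
$p = -67$ ($p = 5 + \left(-2\right) 6 \cdot 6 = 5 - 72 = -67$)
$w{\left(J,o \right)} = \frac{39}{4}$ ($w{\left(J,o \right)} = 2 - \frac{5 - 67}{8} = 2 - - \frac{31}{4} = 2 + \frac{31}{4} = \frac{39}{4}$)
$C{\left(F \right)} = \sqrt{\frac{39}{4} + F}$ ($C{\left(F \right)} = \sqrt{F + \frac{39}{4}} = \sqrt{\frac{39}{4} + F}$)
$S = 4 + \frac{\sqrt{3}}{2}$ ($S = 4 + \frac{\sqrt{39 + 4 \left(-9\right)}}{2} = 4 + \frac{\sqrt{39 - 36}}{2} = 4 + \frac{\sqrt{3}}{2} \approx 4.866$)
$\frac{1}{S} = \frac{1}{4 + \frac{\sqrt{3}}{2}}$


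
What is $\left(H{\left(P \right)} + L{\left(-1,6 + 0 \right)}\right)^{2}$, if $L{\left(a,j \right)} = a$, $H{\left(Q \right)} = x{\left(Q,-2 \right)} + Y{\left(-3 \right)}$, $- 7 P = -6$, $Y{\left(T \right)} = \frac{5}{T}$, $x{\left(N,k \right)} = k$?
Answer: $\frac{196}{9} \approx 21.778$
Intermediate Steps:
$P = \frac{6}{7}$ ($P = \left(- \frac{1}{7}\right) \left(-6\right) = \frac{6}{7} \approx 0.85714$)
$H{\left(Q \right)} = - \frac{11}{3}$ ($H{\left(Q \right)} = -2 + \frac{5}{-3} = -2 + 5 \left(- \frac{1}{3}\right) = -2 - \frac{5}{3} = - \frac{11}{3}$)
$\left(H{\left(P \right)} + L{\left(-1,6 + 0 \right)}\right)^{2} = \left(- \frac{11}{3} - 1\right)^{2} = \left(- \frac{14}{3}\right)^{2} = \frac{196}{9}$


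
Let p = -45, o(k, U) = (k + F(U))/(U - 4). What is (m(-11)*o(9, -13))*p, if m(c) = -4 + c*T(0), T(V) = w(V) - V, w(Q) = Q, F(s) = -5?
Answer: -720/17 ≈ -42.353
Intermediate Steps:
o(k, U) = (-5 + k)/(-4 + U) (o(k, U) = (k - 5)/(U - 4) = (-5 + k)/(-4 + U))
T(V) = 0 (T(V) = V - V = 0)
m(c) = -4 (m(c) = -4 + c*0 = -4 + 0 = -4)
(m(-11)*o(9, -13))*p = -4*(-5 + 9)/(-4 - 13)*(-45) = -4*4/(-17)*(-45) = -(-4)*4/17*(-45) = -4*(-4/17)*(-45) = (16/17)*(-45) = -720/17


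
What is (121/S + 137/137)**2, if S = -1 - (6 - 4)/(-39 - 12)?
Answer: 37478884/2401 ≈ 15610.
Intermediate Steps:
S = -49/51 (S = -1 - 2/(-51) = -1 - 2*(-1)/51 = -1 - 1*(-2/51) = -1 + 2/51 = -49/51 ≈ -0.96078)
(121/S + 137/137)**2 = (121/(-49/51) + 137/137)**2 = (121*(-51/49) + 137*(1/137))**2 = (-6171/49 + 1)**2 = (-6122/49)**2 = 37478884/2401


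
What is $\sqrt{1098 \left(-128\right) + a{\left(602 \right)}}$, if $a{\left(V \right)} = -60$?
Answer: $2 i \sqrt{35151} \approx 374.97 i$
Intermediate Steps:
$\sqrt{1098 \left(-128\right) + a{\left(602 \right)}} = \sqrt{1098 \left(-128\right) - 60} = \sqrt{-140544 - 60} = \sqrt{-140604} = 2 i \sqrt{35151}$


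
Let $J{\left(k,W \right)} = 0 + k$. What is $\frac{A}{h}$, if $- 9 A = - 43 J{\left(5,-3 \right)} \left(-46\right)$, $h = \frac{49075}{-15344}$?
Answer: $\frac{30350432}{88335} \approx 343.58$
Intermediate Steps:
$h = - \frac{49075}{15344}$ ($h = 49075 \left(- \frac{1}{15344}\right) = - \frac{49075}{15344} \approx -3.1983$)
$J{\left(k,W \right)} = k$
$A = - \frac{9890}{9}$ ($A = - \frac{\left(-43\right) 5 \left(-46\right)}{9} = - \frac{\left(-215\right) \left(-46\right)}{9} = \left(- \frac{1}{9}\right) 9890 = - \frac{9890}{9} \approx -1098.9$)
$\frac{A}{h} = - \frac{9890}{9 \left(- \frac{49075}{15344}\right)} = \left(- \frac{9890}{9}\right) \left(- \frac{15344}{49075}\right) = \frac{30350432}{88335}$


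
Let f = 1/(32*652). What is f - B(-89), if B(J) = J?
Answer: 1856897/20864 ≈ 89.000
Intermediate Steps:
f = 1/20864 ≈ 4.7929e-5
f - B(-89) = 1/20864 - 1*(-89) = 1/20864 + 89 = 1856897/20864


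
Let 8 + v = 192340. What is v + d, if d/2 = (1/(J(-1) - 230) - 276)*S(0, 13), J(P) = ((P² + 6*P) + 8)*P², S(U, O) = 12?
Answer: 42155692/227 ≈ 1.8571e+5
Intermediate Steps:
v = 192332 (v = -8 + 192340 = 192332)
J(P) = P²*(8 + P² + 6*P) (J(P) = (8 + P² + 6*P)*P² = P²*(8 + P² + 6*P))
d = -1503672/227 (d = 2*((1/((-1)²*(8 + (-1)² + 6*(-1)) - 230) - 276)*12) = 2*((1/(1*(8 + 1 - 6) - 230) - 276)*12) = 2*((1/(1*3 - 230) - 276)*12) = 2*((1/(3 - 230) - 276)*12) = 2*((1/(-227) - 276)*12) = 2*((-1/227 - 276)*12) = 2*(-62653/227*12) = 2*(-751836/227) = -1503672/227 ≈ -6624.1)
v + d = 192332 - 1503672/227 = 42155692/227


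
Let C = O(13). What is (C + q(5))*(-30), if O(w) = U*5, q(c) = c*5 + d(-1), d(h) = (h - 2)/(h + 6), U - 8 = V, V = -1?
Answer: -1782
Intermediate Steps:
U = 7 (U = 8 - 1 = 7)
d(h) = (-2 + h)/(6 + h)
q(c) = -3/5 + 5*c (q(c) = c*5 + (-2 - 1)/(6 - 1) = 5*c - 3/5 = -3/5 + 5*c)
O(w) = 35 (O(w) = 7*5 = 35)
C = 35
(C + q(5))*(-30) = (35 + (-3/5 + 5*5))*(-30) = (35 + (-3/5 + 25))*(-30) = (35 + 122/5)*(-30) = (297/5)*(-30) = -1782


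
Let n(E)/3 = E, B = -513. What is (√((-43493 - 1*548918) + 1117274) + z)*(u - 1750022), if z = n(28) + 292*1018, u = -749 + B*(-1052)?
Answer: -360106987300 - 1211095*√524863 ≈ -3.6098e+11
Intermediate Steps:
n(E) = 3*E
u = 538927 (u = -749 - 513*(-1052) = -749 + 539676 = 538927)
z = 297340 (z = 3*28 + 292*1018 = 84 + 297256 = 297340)
(√((-43493 - 1*548918) + 1117274) + z)*(u - 1750022) = (√((-43493 - 1*548918) + 1117274) + 297340)*(538927 - 1750022) = (√((-43493 - 548918) + 1117274) + 297340)*(-1211095) = (√(-592411 + 1117274) + 297340)*(-1211095) = (√524863 + 297340)*(-1211095) = (297340 + √524863)*(-1211095) = -360106987300 - 1211095*√524863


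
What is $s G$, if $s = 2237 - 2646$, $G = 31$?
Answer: $-12679$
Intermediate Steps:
$s = -409$
$s G = \left(-409\right) 31 = -12679$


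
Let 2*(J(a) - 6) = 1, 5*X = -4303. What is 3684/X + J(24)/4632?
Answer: -170586941/39862992 ≈ -4.2793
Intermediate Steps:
X = -4303/5 (X = (⅕)*(-4303) = -4303/5 ≈ -860.60)
J(a) = 13/2 (J(a) = 6 + (½)*1 = 6 + ½ = 13/2)
3684/X + J(24)/4632 = 3684/(-4303/5) + (13/2)/4632 = 3684*(-5/4303) + (13/2)*(1/4632) = -18420/4303 + 13/9264 = -170586941/39862992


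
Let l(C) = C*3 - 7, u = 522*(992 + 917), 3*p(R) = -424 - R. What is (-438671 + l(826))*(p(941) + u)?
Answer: -434473956600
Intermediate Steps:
p(R) = -424/3 - R/3 (p(R) = (-424 - R)/3 = -424/3 - R/3)
u = 996498 (u = 522*1909 = 996498)
l(C) = -7 + 3*C (l(C) = 3*C - 7 = -7 + 3*C)
(-438671 + l(826))*(p(941) + u) = (-438671 + (-7 + 3*826))*((-424/3 - ⅓*941) + 996498) = (-438671 + (-7 + 2478))*((-424/3 - 941/3) + 996498) = (-438671 + 2471)*(-455 + 996498) = -436200*996043 = -434473956600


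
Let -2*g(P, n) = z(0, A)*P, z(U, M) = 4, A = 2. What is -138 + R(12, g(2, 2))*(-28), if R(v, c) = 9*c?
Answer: 870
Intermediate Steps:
g(P, n) = -2*P
-138 + R(12, g(2, 2))*(-28) = -138 + (9*(-2*2))*(-28) = -138 + (9*(-4))*(-28) = -138 - 36*(-28) = -138 + 1008 = 870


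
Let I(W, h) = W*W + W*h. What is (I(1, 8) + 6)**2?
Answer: 225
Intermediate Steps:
I(W, h) = W**2 + W*h
(I(1, 8) + 6)**2 = (1*(1 + 8) + 6)**2 = (1*9 + 6)**2 = (9 + 6)**2 = 15**2 = 225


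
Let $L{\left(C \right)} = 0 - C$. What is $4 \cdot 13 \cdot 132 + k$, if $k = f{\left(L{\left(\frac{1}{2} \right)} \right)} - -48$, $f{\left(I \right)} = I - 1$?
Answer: $\frac{13821}{2} \approx 6910.5$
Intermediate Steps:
$L{\left(C \right)} = - C$
$f{\left(I \right)} = -1 + I$ ($f{\left(I \right)} = I - 1 = -1 + I$)
$k = \frac{93}{2}$ ($k = \left(-1 - \frac{1}{2}\right) - -48 = \left(-1 - \frac{1}{2}\right) + 48 = - \frac{3}{2} + 48 = \frac{93}{2} \approx 46.5$)
$4 \cdot 13 \cdot 132 + k = 4 \cdot 13 \cdot 132 + \frac{93}{2} = 52 \cdot 132 + \frac{93}{2} = 6864 + \frac{93}{2} = \frac{13821}{2}$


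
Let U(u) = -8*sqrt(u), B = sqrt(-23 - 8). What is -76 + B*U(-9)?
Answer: -76 + 24*sqrt(31) ≈ 57.626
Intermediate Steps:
B = I*sqrt(31) (B = sqrt(-31) = I*sqrt(31) ≈ 5.5678*I)
-76 + B*U(-9) = -76 + (I*sqrt(31))*(-24*I) = -76 + 24*sqrt(31)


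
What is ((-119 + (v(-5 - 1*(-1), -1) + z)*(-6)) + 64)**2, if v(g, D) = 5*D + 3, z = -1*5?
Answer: 169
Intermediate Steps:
z = -5
v(g, D) = 3 + 5*D
((-119 + (v(-5 - 1*(-1), -1) + z)*(-6)) + 64)**2 = ((-119 + ((3 + 5*(-1)) - 5)*(-6)) + 64)**2 = ((-119 + ((3 - 5) - 5)*(-6)) + 64)**2 = ((-119 + (-2 - 5)*(-6)) + 64)**2 = ((-119 - 7*(-6)) + 64)**2 = ((-119 + 42) + 64)**2 = (-77 + 64)**2 = (-13)**2 = 169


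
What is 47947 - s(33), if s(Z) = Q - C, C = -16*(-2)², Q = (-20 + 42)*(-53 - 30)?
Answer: 49709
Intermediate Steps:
Q = -1826 (Q = 22*(-83) = -1826)
C = -64 (C = -16*4 = -64)
s(Z) = -1762 (s(Z) = -1826 - 1*(-64) = -1826 + 64 = -1762)
47947 - s(33) = 47947 - 1*(-1762) = 47947 + 1762 = 49709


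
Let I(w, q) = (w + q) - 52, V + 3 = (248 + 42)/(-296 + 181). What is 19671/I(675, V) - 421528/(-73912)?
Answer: 1642782023/43737426 ≈ 37.560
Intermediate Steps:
V = -127/23 (V = -3 + (248 + 42)/(-296 + 181) = -3 + 290/(-115) = -3 + 290*(-1/115) = -3 - 58/23 = -127/23 ≈ -5.5217)
I(w, q) = -52 + q + w (I(w, q) = (q + w) - 52 = -52 + q + w)
19671/I(675, V) - 421528/(-73912) = 19671/(-52 - 127/23 + 675) - 421528/(-73912) = 19671/(14202/23) - 421528*(-1/73912) = 19671*(23/14202) + 52691/9239 = 150811/4734 + 52691/9239 = 1642782023/43737426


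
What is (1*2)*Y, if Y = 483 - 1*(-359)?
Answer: 1684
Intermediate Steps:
Y = 842 (Y = 483 + 359 = 842)
(1*2)*Y = (1*2)*842 = 2*842 = 1684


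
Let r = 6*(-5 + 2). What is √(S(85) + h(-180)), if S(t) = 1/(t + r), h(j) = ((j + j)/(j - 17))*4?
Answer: 7*√26041627/13199 ≈ 2.7064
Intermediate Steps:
r = -18 (r = 6*(-3) = -18)
h(j) = 8*j/(-17 + j) (h(j) = ((2*j)/(-17 + j))*4 = (2*j/(-17 + j))*4 = 8*j/(-17 + j))
S(t) = 1/(-18 + t) (S(t) = 1/(t - 18) = 1/(-18 + t))
√(S(85) + h(-180)) = √(1/(-18 + 85) + 8*(-180)/(-17 - 180)) = √(1/67 + 8*(-180)/(-197)) = √(1/67 + 8*(-180)*(-1/197)) = √(1/67 + 1440/197) = √(96677/13199) = 7*√26041627/13199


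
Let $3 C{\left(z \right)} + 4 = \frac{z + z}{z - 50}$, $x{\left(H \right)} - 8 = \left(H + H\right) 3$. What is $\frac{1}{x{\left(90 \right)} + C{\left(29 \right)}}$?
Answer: $\frac{63}{34382} \approx 0.0018324$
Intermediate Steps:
$x{\left(H \right)} = 8 + 6 H$ ($x{\left(H \right)} = 8 + \left(H + H\right) 3 = 8 + 2 H 3 = 8 + 6 H$)
$C{\left(z \right)} = - \frac{4}{3} + \frac{2 z}{3 \left(-50 + z\right)}$ ($C{\left(z \right)} = - \frac{4}{3} + \frac{\left(z + z\right) \frac{1}{z - 50}}{3} = - \frac{4}{3} + \frac{2 z \frac{1}{-50 + z}}{3} = - \frac{4}{3} + \frac{2 z}{3 \left(-50 + z\right)}$)
$\frac{1}{x{\left(90 \right)} + C{\left(29 \right)}} = \frac{1}{\left(8 + 6 \cdot 90\right) + \frac{2 \left(100 - 29\right)}{3 \left(-50 + 29\right)}} = \frac{1}{\left(8 + 540\right) + \frac{2 \left(100 - 29\right)}{3 \left(-21\right)}} = \frac{1}{548 + \frac{2}{3} \left(- \frac{1}{21}\right) 71} = \frac{1}{548 - \frac{142}{63}} = \frac{1}{\frac{34382}{63}} = \frac{63}{34382}$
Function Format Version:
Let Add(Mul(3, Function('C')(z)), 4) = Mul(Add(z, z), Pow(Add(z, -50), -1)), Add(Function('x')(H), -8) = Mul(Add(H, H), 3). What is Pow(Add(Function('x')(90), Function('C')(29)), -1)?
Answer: Rational(63, 34382) ≈ 0.0018324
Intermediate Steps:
Function('x')(H) = Add(8, Mul(6, H)) (Function('x')(H) = Add(8, Mul(Add(H, H), 3)) = Add(8, Mul(Mul(2, H), 3)) = Add(8, Mul(6, H)))
Function('C')(z) = Add(Rational(-4, 3), Mul(Rational(2, 3), z, Pow(Add(-50, z), -1))) (Function('C')(z) = Add(Rational(-4, 3), Mul(Rational(1, 3), Mul(Add(z, z), Pow(Add(z, -50), -1)))) = Add(Rational(-4, 3), Mul(Rational(1, 3), Mul(Mul(2, z), Pow(Add(-50, z), -1)))) = Add(Rational(-4, 3), Mul(Rational(1, 3), Mul(2, z, Pow(Add(-50, z), -1)))) = Add(Rational(-4, 3), Mul(Rational(2, 3), z, Pow(Add(-50, z), -1))))
Pow(Add(Function('x')(90), Function('C')(29)), -1) = Pow(Add(Add(8, Mul(6, 90)), Mul(Rational(2, 3), Pow(Add(-50, 29), -1), Add(100, Mul(-1, 29)))), -1) = Pow(Add(Add(8, 540), Mul(Rational(2, 3), Pow(-21, -1), Add(100, -29))), -1) = Pow(Add(548, Mul(Rational(2, 3), Rational(-1, 21), 71)), -1) = Pow(Add(548, Rational(-142, 63)), -1) = Pow(Rational(34382, 63), -1) = Rational(63, 34382)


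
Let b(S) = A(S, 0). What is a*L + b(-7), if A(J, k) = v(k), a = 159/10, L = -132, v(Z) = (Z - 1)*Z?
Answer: -10494/5 ≈ -2098.8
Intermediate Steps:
v(Z) = Z*(-1 + Z) (v(Z) = (-1 + Z)*Z = Z*(-1 + Z))
a = 159/10 (a = 159*(⅒) = 159/10 ≈ 15.900)
A(J, k) = k*(-1 + k)
b(S) = 0 (b(S) = 0*(-1 + 0) = 0*(-1) = 0)
a*L + b(-7) = (159/10)*(-132) + 0 = -10494/5 + 0 = -10494/5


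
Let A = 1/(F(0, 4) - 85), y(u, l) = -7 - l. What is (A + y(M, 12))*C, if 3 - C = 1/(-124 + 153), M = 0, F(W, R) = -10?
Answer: -155316/2755 ≈ -56.376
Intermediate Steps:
A = -1/95 (A = 1/(-10 - 85) = 1/(-95) = -1/95 ≈ -0.010526)
C = 86/29 (C = 3 - 1/(-124 + 153) = 3 - 1/29 = 86/29 ≈ 2.9655)
(A + y(M, 12))*C = (-1/95 + (-7 - 1*12))*(86/29) = (-1/95 + (-7 - 12))*(86/29) = (-1/95 - 19)*(86/29) = -1806/95*86/29 = -155316/2755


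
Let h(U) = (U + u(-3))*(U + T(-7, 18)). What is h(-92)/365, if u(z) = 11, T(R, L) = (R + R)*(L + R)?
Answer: 19926/365 ≈ 54.592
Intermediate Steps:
T(R, L) = 2*R*(L + R) (T(R, L) = (2*R)*(L + R) = 2*R*(L + R))
h(U) = (-154 + U)*(11 + U) (h(U) = (U + 11)*(U + 2*(-7)*(18 - 7)) = (11 + U)*(U + 2*(-7)*11) = (11 + U)*(U - 154) = (11 + U)*(-154 + U) = (-154 + U)*(11 + U))
h(-92)/365 = (-1694 + (-92)**2 - 143*(-92))/365 = (-1694 + 8464 + 13156)*(1/365) = 19926*(1/365) = 19926/365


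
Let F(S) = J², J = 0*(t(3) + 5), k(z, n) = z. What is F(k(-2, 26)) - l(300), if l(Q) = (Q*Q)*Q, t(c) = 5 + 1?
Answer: -27000000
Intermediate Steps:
t(c) = 6
l(Q) = Q³ (l(Q) = Q²*Q = Q³)
J = 0 (J = 0*(6 + 5) = 0*11 = 0)
F(S) = 0 (F(S) = 0² = 0)
F(k(-2, 26)) - l(300) = 0 - 1*300³ = 0 - 1*27000000 = 0 - 27000000 = -27000000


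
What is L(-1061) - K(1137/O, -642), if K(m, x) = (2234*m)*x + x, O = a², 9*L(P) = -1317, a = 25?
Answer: 4893081083/1875 ≈ 2.6096e+6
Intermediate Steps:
L(P) = -439/3 (L(P) = (⅑)*(-1317) = -439/3)
O = 625 (O = 25² = 625)
K(m, x) = x + 2234*m*x (K(m, x) = 2234*m*x + x = x + 2234*m*x)
L(-1061) - K(1137/O, -642) = -439/3 - (-642)*(1 + 2234*(1137/625)) = -439/3 - (-642)*(1 + 2540058/625) = -439/3 - (-642)*2540683/625 = -439/3 - 1*(-1631118486/625) = -439/3 + 1631118486/625 = 4893081083/1875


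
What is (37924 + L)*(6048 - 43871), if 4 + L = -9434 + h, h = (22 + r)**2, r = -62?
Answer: -1137942778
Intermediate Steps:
h = 1600 (h = (22 - 62)**2 = (-40)**2 = 1600)
L = -7838 (L = -4 + (-9434 + 1600) = -4 - 7834 = -7838)
(37924 + L)*(6048 - 43871) = (37924 - 7838)*(6048 - 43871) = 30086*(-37823) = -1137942778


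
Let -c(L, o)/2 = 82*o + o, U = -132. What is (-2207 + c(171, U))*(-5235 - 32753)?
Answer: -748553540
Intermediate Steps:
c(L, o) = -166*o (c(L, o) = -2*(82*o + o) = -166*o)
(-2207 + c(171, U))*(-5235 - 32753) = (-2207 - 166*(-132))*(-5235 - 32753) = (-2207 + 21912)*(-37988) = 19705*(-37988) = -748553540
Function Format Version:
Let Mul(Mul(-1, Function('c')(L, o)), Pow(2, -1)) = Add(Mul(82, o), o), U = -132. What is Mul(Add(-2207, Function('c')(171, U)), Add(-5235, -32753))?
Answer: -748553540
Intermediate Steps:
Function('c')(L, o) = Mul(-166, o) (Function('c')(L, o) = Mul(-2, Add(Mul(82, o), o)) = Mul(-2, Mul(83, o)) = Mul(-166, o))
Mul(Add(-2207, Function('c')(171, U)), Add(-5235, -32753)) = Mul(Add(-2207, Mul(-166, -132)), Add(-5235, -32753)) = Mul(Add(-2207, 21912), -37988) = Mul(19705, -37988) = -748553540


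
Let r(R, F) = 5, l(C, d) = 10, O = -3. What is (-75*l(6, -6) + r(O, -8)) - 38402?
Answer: -39147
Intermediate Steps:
(-75*l(6, -6) + r(O, -8)) - 38402 = (-75*10 + 5) - 38402 = (-750 + 5) - 38402 = -745 - 38402 = -39147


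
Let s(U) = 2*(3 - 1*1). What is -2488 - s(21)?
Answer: -2492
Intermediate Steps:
s(U) = 4 (s(U) = 2*(3 - 1) = 2*2 = 4)
-2488 - s(21) = -2488 - 1*4 = -2488 - 4 = -2492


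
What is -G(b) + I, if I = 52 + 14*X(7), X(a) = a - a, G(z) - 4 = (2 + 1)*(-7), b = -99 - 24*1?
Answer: 69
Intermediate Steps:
b = -123 (b = -99 - 24 = -123)
G(z) = -17 (G(z) = 4 + (2 + 1)*(-7) = 4 + 3*(-7) = 4 - 21 = -17)
X(a) = 0
I = 52 (I = 52 + 14*0 = 52 + 0 = 52)
-G(b) + I = -1*(-17) + 52 = 17 + 52 = 69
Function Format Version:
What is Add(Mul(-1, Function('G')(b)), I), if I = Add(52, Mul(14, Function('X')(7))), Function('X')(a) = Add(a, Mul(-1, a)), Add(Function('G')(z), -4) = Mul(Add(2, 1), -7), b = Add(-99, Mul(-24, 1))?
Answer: 69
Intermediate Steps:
b = -123 (b = Add(-99, -24) = -123)
Function('G')(z) = -17 (Function('G')(z) = Add(4, Mul(Add(2, 1), -7)) = Add(4, Mul(3, -7)) = Add(4, -21) = -17)
Function('X')(a) = 0
I = 52 (I = Add(52, Mul(14, 0)) = Add(52, 0) = 52)
Add(Mul(-1, Function('G')(b)), I) = Add(Mul(-1, -17), 52) = Add(17, 52) = 69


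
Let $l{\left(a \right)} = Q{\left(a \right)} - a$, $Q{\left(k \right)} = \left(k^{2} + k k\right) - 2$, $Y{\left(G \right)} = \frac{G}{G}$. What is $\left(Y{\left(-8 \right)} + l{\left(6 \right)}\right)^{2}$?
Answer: $4225$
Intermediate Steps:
$Y{\left(G \right)} = 1$
$Q{\left(k \right)} = -2 + 2 k^{2}$ ($Q{\left(k \right)} = \left(k^{2} + k^{2}\right) - 2 = 2 k^{2} - 2 = -2 + 2 k^{2}$)
$l{\left(a \right)} = -2 - a + 2 a^{2}$ ($l{\left(a \right)} = \left(-2 + 2 a^{2}\right) - a = -2 - a + 2 a^{2}$)
$\left(Y{\left(-8 \right)} + l{\left(6 \right)}\right)^{2} = \left(1 - \left(8 - 72\right)\right)^{2} = \left(1 - -64\right)^{2} = \left(1 + 64\right)^{2} = 65^{2} = 4225$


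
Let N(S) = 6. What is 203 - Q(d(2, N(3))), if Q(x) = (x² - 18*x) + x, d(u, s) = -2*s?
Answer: -145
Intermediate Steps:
Q(x) = x² - 17*x
203 - Q(d(2, N(3))) = 203 - (-2*6)*(-17 - 2*6) = 203 - (-12)*(-17 - 12) = 203 - (-12)*(-29) = 203 - 1*348 = 203 - 348 = -145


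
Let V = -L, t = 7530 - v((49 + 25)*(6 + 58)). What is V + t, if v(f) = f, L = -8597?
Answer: 11391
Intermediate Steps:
t = 2794 (t = 7530 - (49 + 25)*(6 + 58) = 7530 - 74*64 = 7530 - 1*4736 = 7530 - 4736 = 2794)
V = 8597 (V = -1*(-8597) = 8597)
V + t = 8597 + 2794 = 11391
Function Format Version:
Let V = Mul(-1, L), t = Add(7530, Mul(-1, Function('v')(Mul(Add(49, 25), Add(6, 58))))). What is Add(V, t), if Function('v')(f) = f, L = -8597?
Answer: 11391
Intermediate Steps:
t = 2794 (t = Add(7530, Mul(-1, Mul(Add(49, 25), Add(6, 58)))) = Add(7530, Mul(-1, Mul(74, 64))) = Add(7530, Mul(-1, 4736)) = Add(7530, -4736) = 2794)
V = 8597 (V = Mul(-1, -8597) = 8597)
Add(V, t) = Add(8597, 2794) = 11391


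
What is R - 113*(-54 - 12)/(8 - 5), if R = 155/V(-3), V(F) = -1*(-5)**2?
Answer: 12399/5 ≈ 2479.8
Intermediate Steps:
V(F) = -25 (V(F) = -1*25 = -25)
R = -31/5 (R = 155/(-25) = 155*(-1/25) = -31/5 ≈ -6.2000)
R - 113*(-54 - 12)/(8 - 5) = -31/5 - 113*(-54 - 12)/(8 - 5) = -31/5 - (-7458)/3 = -31/5 - 113*(-22) = -31/5 + 2486 = 12399/5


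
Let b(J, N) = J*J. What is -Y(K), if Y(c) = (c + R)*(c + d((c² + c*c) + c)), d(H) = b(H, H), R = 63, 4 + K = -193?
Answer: 803197479896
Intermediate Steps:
K = -197 (K = -4 - 193 = -197)
b(J, N) = J²
d(H) = H²
Y(c) = (63 + c)*(c + (c + 2*c²)²) (Y(c) = (c + 63)*(c + ((c² + c*c) + c)²) = (63 + c)*(c + ((c² + c²) + c)²) = (63 + c)*(c + (2*c² + c)²) = (63 + c)*(c + (c + 2*c²)²))
-Y(K) = -(-197)*(63 + 4*(-197)⁴ + 64*(-197) + 253*(-197)² + 256*(-197)³) = -(-197)*(63 + 4*1506138481 - 12608 + 253*38809 + 256*(-7645373)) = -(-197)*(63 + 6024553924 - 12608 + 9818677 - 1957215488) = -(-197)*4077144568 = -1*(-803197479896) = 803197479896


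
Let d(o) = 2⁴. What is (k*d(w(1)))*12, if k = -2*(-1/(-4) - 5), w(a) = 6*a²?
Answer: 1824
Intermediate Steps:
d(o) = 16
k = 19/2 (k = -2*(-1*(-¼) - 5) = -2*(¼ - 5) = -2*(-19/4) = 19/2 ≈ 9.5000)
(k*d(w(1)))*12 = ((19/2)*16)*12 = 152*12 = 1824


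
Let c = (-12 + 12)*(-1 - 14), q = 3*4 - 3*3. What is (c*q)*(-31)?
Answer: 0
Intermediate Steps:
q = 3 (q = 12 - 9 = 3)
c = 0 (c = 0*(-15) = 0)
(c*q)*(-31) = (0*3)*(-31) = 0*(-31) = 0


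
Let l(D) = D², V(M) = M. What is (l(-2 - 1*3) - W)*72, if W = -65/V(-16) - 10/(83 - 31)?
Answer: 39555/26 ≈ 1521.3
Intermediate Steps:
W = 805/208 (W = -65/(-16) - 10/(83 - 31) = -65*(-1/16) - 10/52 = 65/16 - 10*1/52 = 65/16 - 5/26 = 805/208 ≈ 3.8702)
(l(-2 - 1*3) - W)*72 = ((-2 - 1*3)² - 1*805/208)*72 = ((-2 - 3)² - 805/208)*72 = ((-5)² - 805/208)*72 = (25 - 805/208)*72 = (4395/208)*72 = 39555/26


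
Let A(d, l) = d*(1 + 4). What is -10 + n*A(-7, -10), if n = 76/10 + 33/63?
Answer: -883/3 ≈ -294.33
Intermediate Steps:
A(d, l) = 5*d (A(d, l) = d*5 = 5*d)
n = 853/105 (n = 76*(⅒) + 33*(1/63) = 38/5 + 11/21 = 853/105 ≈ 8.1238)
-10 + n*A(-7, -10) = -10 + 853*(5*(-7))/105 = -10 + (853/105)*(-35) = -10 - 853/3 = -883/3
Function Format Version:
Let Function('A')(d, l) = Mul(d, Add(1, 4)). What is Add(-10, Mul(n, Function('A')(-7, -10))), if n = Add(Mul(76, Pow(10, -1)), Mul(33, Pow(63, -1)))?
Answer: Rational(-883, 3) ≈ -294.33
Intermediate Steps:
Function('A')(d, l) = Mul(5, d) (Function('A')(d, l) = Mul(d, 5) = Mul(5, d))
n = Rational(853, 105) (n = Add(Mul(76, Rational(1, 10)), Mul(33, Rational(1, 63))) = Add(Rational(38, 5), Rational(11, 21)) = Rational(853, 105) ≈ 8.1238)
Add(-10, Mul(n, Function('A')(-7, -10))) = Add(-10, Mul(Rational(853, 105), Mul(5, -7))) = Add(-10, Mul(Rational(853, 105), -35)) = Add(-10, Rational(-853, 3)) = Rational(-883, 3)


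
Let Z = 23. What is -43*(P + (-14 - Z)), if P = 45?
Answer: -344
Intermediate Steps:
-43*(P + (-14 - Z)) = -43*(45 + (-14 - 1*23)) = -43*(45 + (-14 - 23)) = -43*(45 - 37) = -43*8 = -344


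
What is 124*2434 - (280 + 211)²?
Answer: 60735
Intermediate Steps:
124*2434 - (280 + 211)² = 301816 - 1*491² = 301816 - 1*241081 = 301816 - 241081 = 60735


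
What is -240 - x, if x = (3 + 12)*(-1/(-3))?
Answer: -245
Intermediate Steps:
x = 5 (x = 15*(-1*(-⅓)) = 15*(⅓) = 5)
-240 - x = -240 - 1*5 = -240 - 5 = -245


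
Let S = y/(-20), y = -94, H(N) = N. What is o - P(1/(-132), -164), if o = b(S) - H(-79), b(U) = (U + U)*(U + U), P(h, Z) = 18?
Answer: 3734/25 ≈ 149.36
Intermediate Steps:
S = 47/10 (S = -94/(-20) = -94*(-1/20) = 47/10 ≈ 4.7000)
b(U) = 4*U² (b(U) = (2*U)*(2*U) = 4*U²)
o = 4184/25 (o = 4*(47/10)² - 1*(-79) = 4*(2209/100) + 79 = 2209/25 + 79 = 4184/25 ≈ 167.36)
o - P(1/(-132), -164) = 4184/25 - 1*18 = 4184/25 - 18 = 3734/25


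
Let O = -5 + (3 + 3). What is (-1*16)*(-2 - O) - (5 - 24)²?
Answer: -313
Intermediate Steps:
O = 1 (O = -5 + 6 = 1)
(-1*16)*(-2 - O) - (5 - 24)² = (-1*16)*(-2 - 1*1) - (5 - 24)² = -16*(-2 - 1) - 1*(-19)² = -16*(-3) - 1*361 = 48 - 361 = -313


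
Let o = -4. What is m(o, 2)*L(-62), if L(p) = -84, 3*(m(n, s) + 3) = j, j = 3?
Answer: 168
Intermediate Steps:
m(n, s) = -2 (m(n, s) = -3 + (⅓)*3 = -3 + 1 = -2)
m(o, 2)*L(-62) = -2*(-84) = 168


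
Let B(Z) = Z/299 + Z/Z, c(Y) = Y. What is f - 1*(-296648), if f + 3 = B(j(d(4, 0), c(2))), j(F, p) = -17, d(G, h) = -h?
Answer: 88697137/299 ≈ 2.9665e+5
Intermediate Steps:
B(Z) = 1 + Z/299 (B(Z) = Z*(1/299) + 1 = Z/299 + 1 = 1 + Z/299)
f = -615/299 (f = -3 + (1 + (1/299)*(-17)) = -3 + (1 - 17/299) = -3 + 282/299 = -615/299 ≈ -2.0569)
f - 1*(-296648) = -615/299 - 1*(-296648) = -615/299 + 296648 = 88697137/299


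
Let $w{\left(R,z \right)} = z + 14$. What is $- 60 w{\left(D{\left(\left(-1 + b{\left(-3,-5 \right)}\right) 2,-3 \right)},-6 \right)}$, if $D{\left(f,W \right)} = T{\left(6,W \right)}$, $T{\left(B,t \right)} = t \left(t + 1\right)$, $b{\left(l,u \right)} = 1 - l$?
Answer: $-480$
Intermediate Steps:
$T{\left(B,t \right)} = t \left(1 + t\right)$
$D{\left(f,W \right)} = W \left(1 + W\right)$
$w{\left(R,z \right)} = 14 + z$
$- 60 w{\left(D{\left(\left(-1 + b{\left(-3,-5 \right)}\right) 2,-3 \right)},-6 \right)} = - 60 \left(14 - 6\right) = \left(-60\right) 8 = -480$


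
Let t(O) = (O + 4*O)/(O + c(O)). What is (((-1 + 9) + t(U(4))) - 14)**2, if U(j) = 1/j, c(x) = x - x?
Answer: 1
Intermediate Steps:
c(x) = 0
t(O) = 5 (t(O) = (O + 4*O)/(O + 0) = (5*O)/O = 5)
(((-1 + 9) + t(U(4))) - 14)**2 = (((-1 + 9) + 5) - 14)**2 = ((8 + 5) - 14)**2 = (13 - 14)**2 = (-1)**2 = 1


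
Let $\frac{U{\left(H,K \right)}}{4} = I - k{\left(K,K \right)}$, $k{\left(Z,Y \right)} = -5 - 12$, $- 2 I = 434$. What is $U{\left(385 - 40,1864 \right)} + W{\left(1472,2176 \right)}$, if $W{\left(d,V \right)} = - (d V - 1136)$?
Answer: $-3202736$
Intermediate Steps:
$I = -217$ ($I = \left(- \frac{1}{2}\right) 434 = -217$)
$k{\left(Z,Y \right)} = -17$
$U{\left(H,K \right)} = -800$ ($U{\left(H,K \right)} = 4 \left(-217 - -17\right) = 4 \left(-217 + 17\right) = 4 \left(-200\right) = -800$)
$W{\left(d,V \right)} = 1136 - V d$ ($W{\left(d,V \right)} = - (V d - 1136) = - (-1136 + V d) = 1136 - V d$)
$U{\left(385 - 40,1864 \right)} + W{\left(1472,2176 \right)} = -800 + \left(1136 - 2176 \cdot 1472\right) = -800 + \left(1136 - 3203072\right) = -800 - 3201936 = -3202736$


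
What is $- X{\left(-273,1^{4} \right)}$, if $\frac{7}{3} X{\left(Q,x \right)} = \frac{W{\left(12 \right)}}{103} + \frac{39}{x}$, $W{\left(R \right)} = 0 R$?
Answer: $- \frac{117}{7} \approx -16.714$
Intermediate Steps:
$W{\left(R \right)} = 0$
$X{\left(Q,x \right)} = \frac{117}{7 x}$ ($X{\left(Q,x \right)} = \frac{3 \left(\frac{0}{103} + \frac{39}{x}\right)}{7} = \frac{3 \left(0 \cdot \frac{1}{103} + \frac{39}{x}\right)}{7} = \frac{3 \left(0 + \frac{39}{x}\right)}{7} = \frac{3 \frac{39}{x}}{7} = \frac{117}{7 x}$)
$- X{\left(-273,1^{4} \right)} = - \frac{117}{7 \cdot 1^{4}} = - \frac{117}{7 \cdot 1} = - \frac{117 \cdot 1}{7} = \left(-1\right) \frac{117}{7} = - \frac{117}{7}$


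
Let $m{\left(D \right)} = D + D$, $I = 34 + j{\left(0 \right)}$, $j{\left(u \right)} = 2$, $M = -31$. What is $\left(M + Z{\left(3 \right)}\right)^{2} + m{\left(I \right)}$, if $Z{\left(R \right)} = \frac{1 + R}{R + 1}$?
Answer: $972$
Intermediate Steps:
$I = 36$ ($I = 34 + 2 = 36$)
$m{\left(D \right)} = 2 D$
$Z{\left(R \right)} = 1$ ($Z{\left(R \right)} = \frac{1 + R}{1 + R} = 1$)
$\left(M + Z{\left(3 \right)}\right)^{2} + m{\left(I \right)} = \left(-31 + 1\right)^{2} + 2 \cdot 36 = \left(-30\right)^{2} + 72 = 900 + 72 = 972$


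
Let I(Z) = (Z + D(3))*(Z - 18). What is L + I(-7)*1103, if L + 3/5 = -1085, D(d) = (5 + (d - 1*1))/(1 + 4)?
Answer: 766672/5 ≈ 1.5333e+5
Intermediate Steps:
D(d) = ⅘ + d/5 (D(d) = (5 + (d - 1))/5 = (5 + (-1 + d))*(⅕) = (4 + d)*(⅕) = ⅘ + d/5)
L = -5428/5 (L = -⅗ - 1085 = -5428/5 ≈ -1085.6)
I(Z) = (-18 + Z)*(7/5 + Z) (I(Z) = (Z + (⅘ + (⅕)*3))*(Z - 18) = (Z + (⅘ + ⅗))*(-18 + Z) = (Z + 7/5)*(-18 + Z) = (7/5 + Z)*(-18 + Z) = (-18 + Z)*(7/5 + Z))
L + I(-7)*1103 = -5428/5 + (-126/5 + (-7)² - 83/5*(-7))*1103 = -5428/5 + (-126/5 + 49 + 581/5)*1103 = -5428/5 + 140*1103 = -5428/5 + 154420 = 766672/5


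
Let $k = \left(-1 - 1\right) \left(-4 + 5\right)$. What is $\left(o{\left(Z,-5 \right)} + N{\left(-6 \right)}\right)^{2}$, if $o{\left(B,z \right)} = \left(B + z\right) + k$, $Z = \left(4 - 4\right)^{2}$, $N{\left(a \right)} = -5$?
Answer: $144$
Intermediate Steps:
$k = -2$ ($k = \left(-2\right) 1 = -2$)
$Z = 0$ ($Z = 0^{2} = 0$)
$o{\left(B,z \right)} = -2 + B + z$ ($o{\left(B,z \right)} = \left(B + z\right) - 2 = -2 + B + z$)
$\left(o{\left(Z,-5 \right)} + N{\left(-6 \right)}\right)^{2} = \left(\left(-2 + 0 - 5\right) - 5\right)^{2} = \left(-7 - 5\right)^{2} = \left(-12\right)^{2} = 144$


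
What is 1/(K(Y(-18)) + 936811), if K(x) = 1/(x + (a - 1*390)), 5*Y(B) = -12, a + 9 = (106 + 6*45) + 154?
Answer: 643/602369478 ≈ 1.0675e-6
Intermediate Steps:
a = 521 (a = -9 + ((106 + 6*45) + 154) = -9 + ((106 + 270) + 154) = -9 + (376 + 154) = -9 + 530 = 521)
Y(B) = -12/5 (Y(B) = (⅕)*(-12) = -12/5)
K(x) = 1/(131 + x) (K(x) = 1/(x + (521 - 1*390)) = 1/(x + (521 - 390)) = 1/(x + 131) = 1/(131 + x))
1/(K(Y(-18)) + 936811) = 1/(1/(131 - 12/5) + 936811) = 1/(1/(643/5) + 936811) = 1/(5/643 + 936811) = 1/(602369478/643) = 643/602369478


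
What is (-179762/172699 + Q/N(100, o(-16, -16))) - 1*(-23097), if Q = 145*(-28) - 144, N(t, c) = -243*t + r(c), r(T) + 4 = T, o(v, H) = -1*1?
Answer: 96944840968101/4197449195 ≈ 23096.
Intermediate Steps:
o(v, H) = -1
r(T) = -4 + T
N(t, c) = -4 + c - 243*t (N(t, c) = -243*t + (-4 + c) = -4 + c - 243*t)
Q = -4204 (Q = -4060 - 144 = -4204)
(-179762/172699 + Q/N(100, o(-16, -16))) - 1*(-23097) = (-179762/172699 - 4204/(-4 - 1 - 243*100)) - 1*(-23097) = (-179762*1/172699 - 4204/(-4 - 1 - 24300)) + 23097 = (-179762/172699 - 4204/(-24305)) + 23097 = (-179762/172699 - 4204*(-1/24305)) + 23097 = (-179762/172699 + 4204/24305) + 23097 = -3643088814/4197449195 + 23097 = 96944840968101/4197449195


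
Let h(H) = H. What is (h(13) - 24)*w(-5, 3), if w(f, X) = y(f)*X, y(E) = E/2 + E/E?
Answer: 99/2 ≈ 49.500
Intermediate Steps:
y(E) = 1 + E/2 (y(E) = E*(½) + 1 = E/2 + 1 = 1 + E/2)
w(f, X) = X*(1 + f/2) (w(f, X) = (1 + f/2)*X = X*(1 + f/2))
(h(13) - 24)*w(-5, 3) = (13 - 24)*((½)*3*(2 - 5)) = -11*3*(-3)/2 = -11*(-9/2) = 99/2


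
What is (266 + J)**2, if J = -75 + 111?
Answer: 91204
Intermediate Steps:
J = 36
(266 + J)**2 = (266 + 36)**2 = 302**2 = 91204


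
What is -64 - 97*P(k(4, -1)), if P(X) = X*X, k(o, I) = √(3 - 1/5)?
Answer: -1678/5 ≈ -335.60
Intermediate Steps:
k(o, I) = √70/5 (k(o, I) = √(3 - 1*⅕) = √(3 - ⅕) = √(14/5) = √70/5)
P(X) = X²
-64 - 97*P(k(4, -1)) = -64 - 97*(√70/5)² = -64 - 97*14/5 = -64 - 1358/5 = -1678/5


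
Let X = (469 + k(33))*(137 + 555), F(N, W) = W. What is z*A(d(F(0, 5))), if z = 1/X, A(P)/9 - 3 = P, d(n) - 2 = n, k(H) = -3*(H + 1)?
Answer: 45/126982 ≈ 0.00035438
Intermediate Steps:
k(H) = -3 - 3*H (k(H) = -3*(1 + H) = -3 - 3*H)
X = 253964 (X = (469 + (-3 - 3*33))*(137 + 555) = (469 + (-3 - 99))*692 = (469 - 102)*692 = 367*692 = 253964)
d(n) = 2 + n
A(P) = 27 + 9*P
z = 1/253964 ≈ 3.9376e-6
z*A(d(F(0, 5))) = (27 + 9*(2 + 5))/253964 = (27 + 9*7)/253964 = (27 + 63)/253964 = (1/253964)*90 = 45/126982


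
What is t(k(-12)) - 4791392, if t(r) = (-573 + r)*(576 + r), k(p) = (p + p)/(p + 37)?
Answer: -3200901224/625 ≈ -5.1214e+6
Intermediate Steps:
k(p) = 2*p/(37 + p) (k(p) = (2*p)/(37 + p) = 2*p/(37 + p))
t(k(-12)) - 4791392 = (-330048 + (2*(-12)/(37 - 12))**2 + 3*(2*(-12)/(37 - 12))) - 4791392 = (-330048 + (2*(-12)/25)**2 + 3*(2*(-12)/25)) - 4791392 = (-330048 + (2*(-12)*(1/25))**2 + 3*(2*(-12)*(1/25))) - 4791392 = (-330048 + (-24/25)**2 + 3*(-24/25)) - 4791392 = (-330048 + 576/625 - 72/25) - 4791392 = -206281224/625 - 4791392 = -3200901224/625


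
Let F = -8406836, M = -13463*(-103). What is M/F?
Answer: -1386689/8406836 ≈ -0.16495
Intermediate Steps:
M = 1386689
M/F = 1386689/(-8406836) = 1386689*(-1/8406836) = -1386689/8406836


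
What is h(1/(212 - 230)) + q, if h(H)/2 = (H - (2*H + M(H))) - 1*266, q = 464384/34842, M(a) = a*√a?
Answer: -27101533/52263 + I*√2/54 ≈ -518.56 + 0.026189*I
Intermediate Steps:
M(a) = a^(3/2)
q = 232192/17421 (q = 464384*(1/34842) = 232192/17421 ≈ 13.328)
h(H) = -532 - 2*H - 2*H^(3/2) (h(H) = 2*((H - (2*H + H^(3/2))) - 1*266) = 2*((H - (H^(3/2) + 2*H)) - 266) = 2*((H + (-H^(3/2) - 2*H)) - 266) = 2*((-H - H^(3/2)) - 266) = 2*(-266 - H - H^(3/2)) = -532 - 2*H - 2*H^(3/2))
h(1/(212 - 230)) + q = (-532 - 2/(212 - 230) - 2*(-I*√2/108)) + 232192/17421 = (-532 - 2/(-18) - 2*(-I*√2/108)) + 232192/17421 = (-532 - 2*(-1/18) - (-1)*I*√2/54) + 232192/17421 = (-532 + ⅑ - (-1)*I*√2/54) + 232192/17421 = (-532 + ⅑ + I*√2/54) + 232192/17421 = (-4787/9 + I*√2/54) + 232192/17421 = -27101533/52263 + I*√2/54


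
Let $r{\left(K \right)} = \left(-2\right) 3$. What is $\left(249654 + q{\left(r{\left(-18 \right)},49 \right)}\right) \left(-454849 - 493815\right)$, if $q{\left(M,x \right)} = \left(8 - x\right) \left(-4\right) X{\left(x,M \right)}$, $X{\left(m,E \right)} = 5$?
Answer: $-237615666736$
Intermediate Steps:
$r{\left(K \right)} = -6$
$q{\left(M,x \right)} = -160 + 20 x$ ($q{\left(M,x \right)} = \left(8 - x\right) \left(-4\right) 5 = \left(-32 + 4 x\right) 5 = -160 + 20 x$)
$\left(249654 + q{\left(r{\left(-18 \right)},49 \right)}\right) \left(-454849 - 493815\right) = \left(249654 + \left(-160 + 20 \cdot 49\right)\right) \left(-454849 - 493815\right) = \left(249654 + \left(-160 + 980\right)\right) \left(-948664\right) = \left(249654 + 820\right) \left(-948664\right) = 250474 \left(-948664\right) = -237615666736$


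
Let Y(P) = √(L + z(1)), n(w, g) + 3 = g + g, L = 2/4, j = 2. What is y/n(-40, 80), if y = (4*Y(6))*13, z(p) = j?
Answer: 26*√10/157 ≈ 0.52369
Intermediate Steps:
z(p) = 2
L = ½ (L = 2*(¼) = ½ ≈ 0.50000)
n(w, g) = -3 + 2*g (n(w, g) = -3 + (g + g) = -3 + 2*g)
Y(P) = √10/2 (Y(P) = √(½ + 2) = √(5/2) = √10/2)
y = 26*√10 (y = (4*(√10/2))*13 = (2*√10)*13 = 26*√10 ≈ 82.219)
y/n(-40, 80) = (26*√10)/(-3 + 2*80) = (26*√10)/(-3 + 160) = (26*√10)/157 = (26*√10)*(1/157) = 26*√10/157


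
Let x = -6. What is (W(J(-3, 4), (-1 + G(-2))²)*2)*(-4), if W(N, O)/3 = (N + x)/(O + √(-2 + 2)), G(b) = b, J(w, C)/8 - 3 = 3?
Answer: -112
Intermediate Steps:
J(w, C) = 48 (J(w, C) = 24 + 8*3 = 24 + 24 = 48)
W(N, O) = 3*(-6 + N)/O (W(N, O) = 3*((N - 6)/(O + √(-2 + 2))) = 3*((-6 + N)/(O + √0)) = 3*((-6 + N)/(O + 0)) = 3*((-6 + N)/O) = 3*(-6 + N)/O)
(W(J(-3, 4), (-1 + G(-2))²)*2)*(-4) = ((3*(-6 + 48)/((-1 - 2)²))*2)*(-4) = ((3*42/(-3)²)*2)*(-4) = ((3*42/9)*2)*(-4) = ((3*(⅑)*42)*2)*(-4) = (14*2)*(-4) = 28*(-4) = -112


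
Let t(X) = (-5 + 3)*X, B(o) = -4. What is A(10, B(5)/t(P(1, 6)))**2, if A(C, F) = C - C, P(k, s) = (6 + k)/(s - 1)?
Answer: 0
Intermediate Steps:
P(k, s) = (6 + k)/(-1 + s)
t(X) = -2*X
A(C, F) = 0
A(10, B(5)/t(P(1, 6)))**2 = 0**2 = 0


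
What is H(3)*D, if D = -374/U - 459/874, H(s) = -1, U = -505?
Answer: -95081/441370 ≈ -0.21542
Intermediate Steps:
D = 95081/441370 (D = -374/(-505) - 459/874 = -374*(-1/505) - 459*1/874 = 374/505 - 459/874 = 95081/441370 ≈ 0.21542)
H(3)*D = -1*95081/441370 = -95081/441370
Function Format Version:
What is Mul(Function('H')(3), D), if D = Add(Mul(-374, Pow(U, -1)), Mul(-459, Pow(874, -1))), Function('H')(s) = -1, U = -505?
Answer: Rational(-95081, 441370) ≈ -0.21542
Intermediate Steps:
D = Rational(95081, 441370) (D = Add(Mul(-374, Pow(-505, -1)), Mul(-459, Pow(874, -1))) = Add(Mul(-374, Rational(-1, 505)), Mul(-459, Rational(1, 874))) = Add(Rational(374, 505), Rational(-459, 874)) = Rational(95081, 441370) ≈ 0.21542)
Mul(Function('H')(3), D) = Mul(-1, Rational(95081, 441370)) = Rational(-95081, 441370)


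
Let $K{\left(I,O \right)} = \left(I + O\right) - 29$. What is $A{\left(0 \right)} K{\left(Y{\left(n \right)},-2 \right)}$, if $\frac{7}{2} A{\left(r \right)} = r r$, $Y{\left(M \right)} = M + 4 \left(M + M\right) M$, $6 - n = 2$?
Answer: $0$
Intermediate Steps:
$n = 4$ ($n = 6 - 2 = 4$)
$Y{\left(M \right)} = M + 8 M^{2}$ ($Y{\left(M \right)} = M + 4 \cdot 2 M M = M + 4 \cdot 2 M^{2} = M + 8 M^{2}$)
$A{\left(r \right)} = \frac{2 r^{2}}{7}$ ($A{\left(r \right)} = \frac{2 r r}{7} = \frac{2 r^{2}}{7}$)
$K{\left(I,O \right)} = -29 + I + O$
$A{\left(0 \right)} K{\left(Y{\left(n \right)},-2 \right)} = \frac{2 \cdot 0^{2}}{7} \left(-29 + 4 \left(1 + 8 \cdot 4\right) - 2\right) = \frac{2}{7} \cdot 0 \left(-29 + 4 \left(1 + 32\right) - 2\right) = 0 \left(-29 + 4 \cdot 33 - 2\right) = 0 \left(-29 + 132 - 2\right) = 0 \cdot 101 = 0$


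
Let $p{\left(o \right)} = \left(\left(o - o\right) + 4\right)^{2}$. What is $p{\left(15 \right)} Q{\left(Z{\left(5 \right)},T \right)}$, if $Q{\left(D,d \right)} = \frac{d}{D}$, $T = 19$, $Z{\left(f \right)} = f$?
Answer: $\frac{304}{5} \approx 60.8$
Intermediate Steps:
$p{\left(o \right)} = 16$ ($p{\left(o \right)} = \left(0 + 4\right)^{2} = 4^{2} = 16$)
$p{\left(15 \right)} Q{\left(Z{\left(5 \right)},T \right)} = 16 \cdot \frac{19}{5} = \frac{304}{5}$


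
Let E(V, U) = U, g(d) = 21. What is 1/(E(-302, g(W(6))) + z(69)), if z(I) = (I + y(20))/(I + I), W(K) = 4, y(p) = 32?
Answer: 138/2999 ≈ 0.046015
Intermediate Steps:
z(I) = (32 + I)/(2*I) (z(I) = (I + 32)/(I + I) = (32 + I)/((2*I)) = (32 + I)*(1/(2*I)) = (32 + I)/(2*I))
1/(E(-302, g(W(6))) + z(69)) = 1/(21 + (½)*(32 + 69)/69) = 1/(21 + (½)*(1/69)*101) = 1/(21 + 101/138) = 1/(2999/138) = 138/2999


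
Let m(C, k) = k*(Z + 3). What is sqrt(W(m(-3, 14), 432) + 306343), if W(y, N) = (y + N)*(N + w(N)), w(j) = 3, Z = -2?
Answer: sqrt(500353) ≈ 707.36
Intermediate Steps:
m(C, k) = k (m(C, k) = k*(-2 + 3) = k*1 = k)
W(y, N) = (3 + N)*(N + y) (W(y, N) = (y + N)*(N + 3) = (N + y)*(3 + N) = (3 + N)*(N + y))
sqrt(W(m(-3, 14), 432) + 306343) = sqrt((432**2 + 3*432 + 3*14 + 432*14) + 306343) = sqrt((186624 + 1296 + 42 + 6048) + 306343) = sqrt(194010 + 306343) = sqrt(500353)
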